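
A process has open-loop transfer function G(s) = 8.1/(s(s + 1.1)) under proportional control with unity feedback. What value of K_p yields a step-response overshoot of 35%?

From %OS = 100·exp(−πζ/√(1−ζ²)) = 35%, ζ = −ln(0.35)/√(π²+ln²(0.35)) = 0.3169.
Characteristic equation s² + 1.1s + 8.1K_p = 0 gives ζ = 1.1/(2√(8.1K_p)).
Setting ζ = 0.3169: √(8.1K_p) = 1.1/(2·0.3169) = 1.735, so K_p = 3.011/8.1 = 0.372.

K_p = 0.372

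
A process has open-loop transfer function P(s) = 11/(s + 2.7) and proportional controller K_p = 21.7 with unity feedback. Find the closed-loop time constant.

τ = 0.00414 s

Closed-loop transfer function: T(s) = K_p·P(s)/(1 + K_p·P(s)) = 238.7/(s + 2.7 + 238.7) = 238.7/(s + 241.4).
Time constant τ = 1/241.4 = 0.00414 s.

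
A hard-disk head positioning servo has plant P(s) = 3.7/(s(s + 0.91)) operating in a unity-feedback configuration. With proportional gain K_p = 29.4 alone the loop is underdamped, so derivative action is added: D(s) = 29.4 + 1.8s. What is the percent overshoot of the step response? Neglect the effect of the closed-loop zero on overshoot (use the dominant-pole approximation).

Forward path: (29.4 + 1.8s)·3.7/(s(s+0.91)). The closed-loop characteristic equation is s² + (0.91 + 3.7·1.8)s + 3.7·29.4 = 0.
That is s² + 7.57s + 108.8 = 0, so ω_n = 10.43 rad/s and ζ = 7.57/(2·10.43) = 0.3629.
%OS = 100·exp(−πζ/√(1−ζ²)) = 29.4%.

29.4%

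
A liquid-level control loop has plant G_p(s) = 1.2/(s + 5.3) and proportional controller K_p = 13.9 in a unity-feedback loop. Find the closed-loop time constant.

τ = 0.0455 s

Closed-loop transfer function: T(s) = K_p·G_p(s)/(1 + K_p·G_p(s)) = 16.68/(s + 5.3 + 16.68) = 16.68/(s + 21.98).
Time constant τ = 1/21.98 = 0.0455 s.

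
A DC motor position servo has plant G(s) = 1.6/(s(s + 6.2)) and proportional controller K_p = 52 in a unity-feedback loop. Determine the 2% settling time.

T_s ≈ 1.29 s

The closed-loop denominator s² + 6.2s + 83.2 gives ω_n = √83.2 = 9.121 and ζ = 6.2/(2ω_n) = 0.3399.
2% settling time T_s ≈ 4/(ζω_n) = 4/3.1 = 1.29 s.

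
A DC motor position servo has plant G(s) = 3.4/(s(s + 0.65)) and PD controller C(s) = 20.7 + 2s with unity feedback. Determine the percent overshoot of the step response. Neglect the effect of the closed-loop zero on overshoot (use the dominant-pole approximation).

Forward path: (20.7 + 2s)·3.4/(s(s+0.65)). The closed-loop characteristic equation is s² + (0.65 + 3.4·2)s + 3.4·20.7 = 0.
That is s² + 7.45s + 70.38 = 0, so ω_n = 8.389 rad/s and ζ = 7.45/(2·8.389) = 0.444.
%OS = 100·exp(−πζ/√(1−ζ²)) = 21.1%.

21.1%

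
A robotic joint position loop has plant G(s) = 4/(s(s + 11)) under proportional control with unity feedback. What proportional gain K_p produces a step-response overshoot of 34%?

From %OS = 100·exp(−πζ/√(1−ζ²)) = 34%, ζ = −ln(0.34)/√(π²+ln²(0.34)) = 0.3248.
Characteristic equation s² + 11s + 4K_p = 0 gives ζ = 11/(2√(4K_p)).
Setting ζ = 0.3248: √(4K_p) = 11/(2·0.3248) = 16.93, so K_p = 286.8/4 = 71.7.

K_p = 71.7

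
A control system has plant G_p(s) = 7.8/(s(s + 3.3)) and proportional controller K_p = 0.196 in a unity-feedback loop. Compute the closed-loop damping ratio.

1 + K_p·G_p(s) = 0 gives s² + 3.3s + 1.529 = 0.
So ω_n² = 1.529 ⇒ ω_n = 1.236 rad/s, and ζ = 3.3/(2ω_n) = 1.33.

ζ = 1.33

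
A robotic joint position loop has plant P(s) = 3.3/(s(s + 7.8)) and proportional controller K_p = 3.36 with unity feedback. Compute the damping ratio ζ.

ζ = 1.17

The closed-loop denominator is s(s+7.8) + 3.36·3.3 = s² + 7.8s + 11.09.
So ω_n² = 11.09 ⇒ ω_n = 3.33 rad/s, and ζ = 7.8/(2ω_n) = 1.17.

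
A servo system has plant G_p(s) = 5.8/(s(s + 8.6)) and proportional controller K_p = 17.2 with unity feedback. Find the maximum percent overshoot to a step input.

The closed-loop denominator s² + 8.6s + 99.76 gives ω_n = √99.76 = 9.988 and ζ = 8.6/(2ω_n) = 0.4305.
%OS = 100·exp(−πζ/√(1−ζ²)) = 100·exp(−π·0.4305/√0.8147) = 22.3%.

22.3%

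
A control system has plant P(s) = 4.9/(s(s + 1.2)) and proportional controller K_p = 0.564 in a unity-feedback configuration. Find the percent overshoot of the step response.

29.6%

From 1 + K_pP(s) = 0: s² + 1.2s + 2.764 = 0 ⇒ ω_n = 1.662, ζ = 0.3609.
%OS = 100·exp(−πζ/√(1−ζ²)) = 100·exp(−π·0.3609/√0.8697) = 29.6%.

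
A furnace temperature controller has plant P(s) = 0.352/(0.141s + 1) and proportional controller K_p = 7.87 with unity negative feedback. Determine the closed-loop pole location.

s = -26.74

Closed loop: T(s) = K_p·P/(1+K_p·P) = 2.77/(0.141s + 1 + 2.77), with pole at s = −(1 + 2.77)/0.141 = −26.74.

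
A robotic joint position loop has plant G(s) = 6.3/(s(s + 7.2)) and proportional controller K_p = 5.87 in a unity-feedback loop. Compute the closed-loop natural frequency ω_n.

ω_n = 6.08 rad/s

The closed-loop denominator is s(s+7.2) + 5.87·6.3 = s² + 7.2s + 36.98.
Matching s² + 2ζω_n s + ω_n²: ω_n = √36.98 = 6.081 rad/s and 2ζω_n = 7.2, so ζ = 7.2/(2·6.081) = 0.592.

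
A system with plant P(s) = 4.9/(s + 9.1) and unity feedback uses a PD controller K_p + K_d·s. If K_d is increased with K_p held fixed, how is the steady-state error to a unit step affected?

unchanged

At s = 0 the derivative term contributes nothing: C(0) = K_p regardless of K_d, so K_pos = K_p·P(0) and e_ss are unchanged.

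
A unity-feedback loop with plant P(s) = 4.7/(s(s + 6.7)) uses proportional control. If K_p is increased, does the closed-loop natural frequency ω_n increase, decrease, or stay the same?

increase

ω_n = √(4.7·K_p), which grows with K_p.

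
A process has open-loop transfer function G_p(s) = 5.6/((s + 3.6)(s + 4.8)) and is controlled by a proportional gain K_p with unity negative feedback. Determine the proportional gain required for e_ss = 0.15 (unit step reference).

K_p = 17.5

Steady-state error for a unit step on this type-0 loop is 1/(1 + K_p·G_p(0)).
G_p(0) = 0.3241. Require 1/(1 + K_p·0.3241) = 0.15, so 1 + 0.3241·K_p = 6.667.
K_p = (6.667 − 1)/0.3241 = 17.5.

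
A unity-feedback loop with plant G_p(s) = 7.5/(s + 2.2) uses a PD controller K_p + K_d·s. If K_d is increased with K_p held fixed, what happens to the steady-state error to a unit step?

unchanged

At s = 0 the derivative term contributes nothing: C(0) = K_p regardless of K_d, so K_pos = K_p·G_p(0) and e_ss are unchanged.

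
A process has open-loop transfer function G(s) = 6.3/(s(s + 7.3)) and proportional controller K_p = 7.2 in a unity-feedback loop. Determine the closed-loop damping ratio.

ζ = 0.542

The closed-loop denominator is s(s+7.3) + 7.2·6.3 = s² + 7.3s + 45.36.
Matching s² + 2ζω_n s + ω_n²: ω_n = √45.36 = 6.735 rad/s and 2ζω_n = 7.3, so ζ = 7.3/(2·6.735) = 0.542.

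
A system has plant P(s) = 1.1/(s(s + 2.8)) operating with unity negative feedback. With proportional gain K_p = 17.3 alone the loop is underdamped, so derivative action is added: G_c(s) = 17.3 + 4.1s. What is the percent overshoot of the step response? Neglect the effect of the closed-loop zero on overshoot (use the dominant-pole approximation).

0.805%

Forward path: (17.3 + 4.1s)·1.1/(s(s+2.8)). The closed-loop characteristic equation is s² + (2.8 + 1.1·4.1)s + 1.1·17.3 = 0.
That is s² + 7.31s + 19.03 = 0, so ω_n = 4.362 rad/s and ζ = 7.31/(2·4.362) = 0.8379.
%OS = 100·exp(−πζ/√(1−ζ²)) = 0.805%.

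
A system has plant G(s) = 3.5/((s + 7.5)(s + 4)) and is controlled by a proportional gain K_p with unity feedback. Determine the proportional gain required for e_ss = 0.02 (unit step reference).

Steady-state error for a unit step on this type-0 loop is 1/(1 + K_p·G(0)).
G(0) = 0.1167. Require 1/(1 + K_p·0.1167) = 0.02, so 1 + 0.1167·K_p = 50.
K_p = (50 − 1)/0.1167 = 420.

K_p = 420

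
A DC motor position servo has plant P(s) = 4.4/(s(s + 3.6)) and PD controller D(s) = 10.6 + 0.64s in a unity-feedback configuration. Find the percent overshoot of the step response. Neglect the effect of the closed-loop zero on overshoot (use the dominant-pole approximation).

18.8%

Forward path: (10.6 + 0.64s)·4.4/(s(s+3.6)). The closed-loop characteristic equation is s² + (3.6 + 4.4·0.64)s + 4.4·10.6 = 0.
That is s² + 6.416s + 46.64 = 0, so ω_n = 6.829 rad/s and ζ = 6.416/(2·6.829) = 0.4697.
%OS = 100·exp(−πζ/√(1−ζ²)) = 18.8%.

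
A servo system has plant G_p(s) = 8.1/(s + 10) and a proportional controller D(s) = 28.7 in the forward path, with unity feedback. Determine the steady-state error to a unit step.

0.0412

The loop is type 0. Static position error constant K_pos = D(0)·G_p(0) = 28.7·0.81 = 23.25.
Steady-state error to a unit step: e_ss = 1/(1+K_pos) = 1/24.25 = 0.0412.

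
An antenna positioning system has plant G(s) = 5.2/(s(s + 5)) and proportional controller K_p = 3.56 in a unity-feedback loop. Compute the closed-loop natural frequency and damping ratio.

ω_n = 4.3 rad/s, ζ = 0.581

With unity feedback the closed-loop characteristic equation is s² + 5s + 3.56·5.2 = s² + 5s + 18.51 = 0.
Matching s² + 2ζω_n s + ω_n²: ω_n = √18.51 = 4.303 rad/s and 2ζω_n = 5, so ζ = 5/(2·4.303) = 0.581.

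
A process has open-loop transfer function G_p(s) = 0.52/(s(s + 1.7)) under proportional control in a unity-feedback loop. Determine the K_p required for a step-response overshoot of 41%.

K_p = 18.6

From %OS = 100·exp(−πζ/√(1−ζ²)) = 41%, ζ = −ln(0.41)/√(π²+ln²(0.41)) = 0.273.
Characteristic equation s² + 1.7s + 0.52K_p = 0 gives ζ = 1.7/(2√(0.52K_p)).
Setting ζ = 0.273: √(0.52K_p) = 1.7/(2·0.273) = 3.113, so K_p = 9.693/0.52 = 18.6.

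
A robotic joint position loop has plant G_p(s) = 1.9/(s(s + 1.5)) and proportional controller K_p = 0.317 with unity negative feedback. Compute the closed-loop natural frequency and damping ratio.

With unity feedback the closed-loop characteristic equation is s² + 1.5s + 0.317·1.9 = s² + 1.5s + 0.6023 = 0.
Matching s² + 2ζω_n s + ω_n²: ω_n = √0.6023 = 0.7761 rad/s and 2ζω_n = 1.5, so ζ = 1.5/(2·0.7761) = 0.966.

ω_n = 0.776 rad/s, ζ = 0.966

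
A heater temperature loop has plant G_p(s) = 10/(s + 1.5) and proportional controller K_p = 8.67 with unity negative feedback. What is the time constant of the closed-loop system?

Closed-loop transfer function: T(s) = K_p·G_p(s)/(1 + K_p·G_p(s)) = 86.7/(s + 1.5 + 86.7) = 86.7/(s + 88.2).
Time constant τ = 1/88.2 = 0.0113 s.

τ = 0.0113 s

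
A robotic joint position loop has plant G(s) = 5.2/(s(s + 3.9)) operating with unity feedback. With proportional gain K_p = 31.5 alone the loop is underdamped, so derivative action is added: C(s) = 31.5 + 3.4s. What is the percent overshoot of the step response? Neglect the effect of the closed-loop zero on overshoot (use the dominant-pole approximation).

Forward path: (31.5 + 3.4s)·5.2/(s(s+3.9)). The closed-loop characteristic equation is s² + (3.9 + 5.2·3.4)s + 5.2·31.5 = 0.
That is s² + 21.58s + 163.8 = 0, so ω_n = 12.8 rad/s and ζ = 21.58/(2·12.8) = 0.8431.
%OS = 100·exp(−πζ/√(1−ζ²)) = 0.726%.

0.726%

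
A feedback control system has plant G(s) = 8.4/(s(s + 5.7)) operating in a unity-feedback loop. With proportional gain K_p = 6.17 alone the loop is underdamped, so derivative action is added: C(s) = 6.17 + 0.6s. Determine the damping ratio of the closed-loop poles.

Forward path: (6.17 + 0.6s)·8.4/(s(s+5.7)). The closed-loop characteristic equation is s² + (5.7 + 8.4·0.6)s + 8.4·6.17 = 0.
That is s² + 10.74s + 51.83 = 0, so ω_n = 7.199 rad/s and ζ = 10.74/(2·7.199) = 0.7459.

ζ = 0.746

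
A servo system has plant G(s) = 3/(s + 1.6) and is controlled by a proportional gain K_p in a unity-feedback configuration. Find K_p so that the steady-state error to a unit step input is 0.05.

K_p = 10.1

The loop is type 0, so e_ss(step) = 1/(1 + K_pos) with K_pos = K_p·G(0).
G(0) = 1.875. Require 1/(1 + K_p·1.875) = 0.05, so 1 + 1.875·K_p = 20.
K_p = (20 − 1)/1.875 = 10.1.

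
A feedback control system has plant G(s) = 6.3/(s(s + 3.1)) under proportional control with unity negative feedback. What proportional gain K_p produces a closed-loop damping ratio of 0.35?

K_p = 3.11

Closed-loop characteristic equation: s² + 3.1s + K_p·6.3 = 0.
So ω_n = √(6.3K_p) and 2ζω_n = 3.1, giving ζ = 3.1/(2√(6.3K_p)).
Setting ζ = 0.35: √(6.3K_p) = 3.1/(2·0.35) = 4.429, so K_p = 19.61/6.3 = 3.11.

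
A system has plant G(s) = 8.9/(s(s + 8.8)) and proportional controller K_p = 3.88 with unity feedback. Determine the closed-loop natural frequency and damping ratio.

1 + K_p·G(s) = 0 gives s² + 8.8s + 34.53 = 0.
Matching s² + 2ζω_n s + ω_n²: ω_n = √34.53 = 5.876 rad/s and 2ζω_n = 8.8, so ζ = 8.8/(2·5.876) = 0.749.

ω_n = 5.88 rad/s, ζ = 0.749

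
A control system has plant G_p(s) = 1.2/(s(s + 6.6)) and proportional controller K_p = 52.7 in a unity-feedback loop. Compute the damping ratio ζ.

ζ = 0.415

With unity feedback the closed-loop characteristic equation is s² + 6.6s + 52.7·1.2 = s² + 6.6s + 63.24 = 0.
So ω_n² = 63.24 ⇒ ω_n = 7.952 rad/s, and ζ = 6.6/(2ω_n) = 0.415.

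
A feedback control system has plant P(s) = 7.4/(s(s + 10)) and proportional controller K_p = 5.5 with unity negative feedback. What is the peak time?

T_p = 0.793 s

The closed-loop denominator s² + 10s + 40.7 gives ω_n = √40.7 = 6.38 and ζ = 10/(2ω_n) = 0.7837.
Damped frequency ω_d = ω_n√(1−ζ²) = 3.962 rad/s, so peak time T_p = π/ω_d = 0.793 s.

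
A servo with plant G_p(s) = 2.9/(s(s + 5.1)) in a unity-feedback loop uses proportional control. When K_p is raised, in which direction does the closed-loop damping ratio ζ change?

decrease

ζ = 5.1/(2√(2.9K_p)); increasing K_p raises the denominator, so ζ falls.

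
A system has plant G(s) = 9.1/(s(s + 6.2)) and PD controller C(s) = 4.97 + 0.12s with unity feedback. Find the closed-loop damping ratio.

ζ = 0.542

Forward path: (4.97 + 0.12s)·9.1/(s(s+6.2)). The closed-loop characteristic equation is s² + (6.2 + 9.1·0.12)s + 9.1·4.97 = 0.
That is s² + 7.292s + 45.23 = 0, so ω_n = 6.725 rad/s and ζ = 7.292/(2·6.725) = 0.5421.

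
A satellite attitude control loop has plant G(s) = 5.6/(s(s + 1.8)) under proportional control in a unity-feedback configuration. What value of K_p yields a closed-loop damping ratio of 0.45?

K_p = 0.714

Closed-loop characteristic equation: s² + 1.8s + K_p·5.6 = 0.
So ω_n = √(5.6K_p) and 2ζω_n = 1.8, giving ζ = 1.8/(2√(5.6K_p)).
Setting ζ = 0.45: √(5.6K_p) = 1.8/(2·0.45) = 2, so K_p = 4/5.6 = 0.714.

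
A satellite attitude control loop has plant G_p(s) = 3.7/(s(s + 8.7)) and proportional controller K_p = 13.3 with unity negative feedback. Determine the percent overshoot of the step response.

8.35%

From 1 + K_pG_p(s) = 0: s² + 8.7s + 49.21 = 0 ⇒ ω_n = 7.015, ζ = 0.6201.
%OS = 100·exp(−πζ/√(1−ζ²)) = 100·exp(−π·0.6201/√0.6155) = 8.35%.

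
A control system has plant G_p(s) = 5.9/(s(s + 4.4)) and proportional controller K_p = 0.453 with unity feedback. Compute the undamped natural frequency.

ω_n = 1.63 rad/s

1 + K_p·G_p(s) = 0 gives s² + 4.4s + 2.673 = 0.
So ω_n² = 2.673 ⇒ ω_n = 1.635 rad/s, and ζ = 4.4/(2ω_n) = 1.35.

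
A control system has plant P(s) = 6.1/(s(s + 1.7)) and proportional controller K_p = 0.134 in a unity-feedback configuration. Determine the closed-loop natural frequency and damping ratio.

With unity feedback the closed-loop characteristic equation is s² + 1.7s + 0.134·6.1 = s² + 1.7s + 0.8174 = 0.
Matching s² + 2ζω_n s + ω_n²: ω_n = √0.8174 = 0.9041 rad/s and 2ζω_n = 1.7, so ζ = 1.7/(2·0.9041) = 0.94.

ω_n = 0.904 rad/s, ζ = 0.94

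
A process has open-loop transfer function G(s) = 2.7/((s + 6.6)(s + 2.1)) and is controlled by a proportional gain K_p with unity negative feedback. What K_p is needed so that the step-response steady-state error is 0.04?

For a type-0 loop with proportional control, e_ss = 1/(1 + K_p·G(0)).
G(0) = 0.1948. Require 1/(1 + K_p·0.1948) = 0.04, so 1 + 0.1948·K_p = 25.
K_p = (25 − 1)/0.1948 = 123.

K_p = 123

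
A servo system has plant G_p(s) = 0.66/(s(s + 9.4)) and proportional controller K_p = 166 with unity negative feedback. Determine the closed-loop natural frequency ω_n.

1 + K_p·G_p(s) = 0 gives s² + 9.4s + 109.6 = 0.
Matching s² + 2ζω_n s + ω_n²: ω_n = √109.6 = 10.47 rad/s and 2ζω_n = 9.4, so ζ = 9.4/(2·10.47) = 0.449.

ω_n = 10.5 rad/s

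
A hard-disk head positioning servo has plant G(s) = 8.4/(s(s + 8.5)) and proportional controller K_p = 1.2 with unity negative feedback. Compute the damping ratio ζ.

1 + K_p·G(s) = 0 gives s² + 8.5s + 10.08 = 0.
So ω_n² = 10.08 ⇒ ω_n = 3.175 rad/s, and ζ = 8.5/(2ω_n) = 1.34.

ζ = 1.34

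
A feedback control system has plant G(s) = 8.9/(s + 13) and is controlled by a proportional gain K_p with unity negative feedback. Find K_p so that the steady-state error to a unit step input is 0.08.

Steady-state error for a unit step on this type-0 loop is 1/(1 + K_p·G(0)).
G(0) = 0.6846. Require 1/(1 + K_p·0.6846) = 0.08, so 1 + 0.6846·K_p = 12.5.
K_p = (12.5 − 1)/0.6846 = 16.8.

K_p = 16.8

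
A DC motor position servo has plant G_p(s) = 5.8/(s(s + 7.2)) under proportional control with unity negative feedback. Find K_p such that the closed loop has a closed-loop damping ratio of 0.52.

Closed-loop characteristic equation: s² + 7.2s + K_p·5.8 = 0.
So ω_n = √(5.8K_p) and 2ζω_n = 7.2, giving ζ = 7.2/(2√(5.8K_p)).
Setting ζ = 0.52: √(5.8K_p) = 7.2/(2·0.52) = 6.923, so K_p = 47.93/5.8 = 8.26.

K_p = 8.26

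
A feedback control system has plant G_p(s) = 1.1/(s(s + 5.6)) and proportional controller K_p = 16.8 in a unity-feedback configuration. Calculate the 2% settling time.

T_s ≈ 1.43 s

Closed-loop characteristic equation: s² + 5.6s + 18.48 = 0, so ω_n = 4.299 rad/s and ζ = 5.6/(2·4.299) = 0.6513.
2% settling time T_s ≈ 4/(ζω_n) = 4/2.8 = 1.43 s.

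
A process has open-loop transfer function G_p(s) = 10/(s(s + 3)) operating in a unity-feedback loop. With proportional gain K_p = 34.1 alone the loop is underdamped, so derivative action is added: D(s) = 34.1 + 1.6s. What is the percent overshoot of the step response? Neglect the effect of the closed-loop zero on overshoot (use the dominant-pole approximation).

15.2%

Forward path: (34.1 + 1.6s)·10/(s(s+3)). The closed-loop characteristic equation is s² + (3 + 10·1.6)s + 10·34.1 = 0.
That is s² + 19s + 341 = 0, so ω_n = 18.47 rad/s and ζ = 19/(2·18.47) = 0.5145.
%OS = 100·exp(−πζ/√(1−ζ²)) = 15.2%.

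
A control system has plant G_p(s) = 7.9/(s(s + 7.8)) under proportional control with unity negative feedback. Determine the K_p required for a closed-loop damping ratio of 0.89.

K_p = 2.43

Closed-loop characteristic equation: s² + 7.8s + K_p·7.9 = 0.
So ω_n = √(7.9K_p) and 2ζω_n = 7.8, giving ζ = 7.8/(2√(7.9K_p)).
Setting ζ = 0.89: √(7.9K_p) = 7.8/(2·0.89) = 4.382, so K_p = 19.2/7.9 = 2.43.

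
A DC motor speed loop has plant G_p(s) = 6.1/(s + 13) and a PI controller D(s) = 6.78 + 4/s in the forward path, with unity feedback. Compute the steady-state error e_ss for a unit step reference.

0

The open loop D(s)G_p(s) has a pole at the origin (type 1), so the static position error constant is infinite and e_ss = 1/(1+∞) = 0.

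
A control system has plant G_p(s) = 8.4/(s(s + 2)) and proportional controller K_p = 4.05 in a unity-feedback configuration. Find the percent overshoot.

The closed-loop denominator s² + 2s + 34.02 gives ω_n = √34.02 = 5.833 and ζ = 2/(2ω_n) = 0.1714.
%OS = 100·exp(−πζ/√(1−ζ²)) = 100·exp(−π·0.1714/√0.9706) = 57.9%.

57.9%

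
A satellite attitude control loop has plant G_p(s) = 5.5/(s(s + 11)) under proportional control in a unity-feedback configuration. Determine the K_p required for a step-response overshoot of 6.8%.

From %OS = 100·exp(−πζ/√(1−ζ²)) = 6.8%, ζ = −ln(0.068)/√(π²+ln²(0.068)) = 0.6502.
Characteristic equation s² + 11s + 5.5K_p = 0 gives ζ = 11/(2√(5.5K_p)).
Setting ζ = 0.6502: √(5.5K_p) = 11/(2·0.6502) = 8.459, so K_p = 71.56/5.5 = 13.

K_p = 13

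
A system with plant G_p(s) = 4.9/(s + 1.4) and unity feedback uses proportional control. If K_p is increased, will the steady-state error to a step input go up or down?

decrease

e_ss = 1/(1 + K_p·G_p(0)); a larger K_p raises the denominator, so e_ss decreases.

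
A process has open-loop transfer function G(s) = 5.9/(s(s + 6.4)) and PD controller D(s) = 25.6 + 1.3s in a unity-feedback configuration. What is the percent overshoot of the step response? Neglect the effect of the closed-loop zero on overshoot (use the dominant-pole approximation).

Forward path: (25.6 + 1.3s)·5.9/(s(s+6.4)). The closed-loop characteristic equation is s² + (6.4 + 5.9·1.3)s + 5.9·25.6 = 0.
That is s² + 14.07s + 151 = 0, so ω_n = 12.29 rad/s and ζ = 14.07/(2·12.29) = 0.5724.
%OS = 100·exp(−πζ/√(1−ζ²)) = 11.2%.

11.2%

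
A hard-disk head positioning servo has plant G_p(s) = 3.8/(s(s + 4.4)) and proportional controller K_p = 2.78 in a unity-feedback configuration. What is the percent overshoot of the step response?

5.56%

The closed-loop denominator s² + 4.4s + 10.56 gives ω_n = √10.56 = 3.25 and ζ = 4.4/(2ω_n) = 0.6769.
%OS = 100·exp(−πζ/√(1−ζ²)) = 100·exp(−π·0.6769/√0.5418) = 5.56%.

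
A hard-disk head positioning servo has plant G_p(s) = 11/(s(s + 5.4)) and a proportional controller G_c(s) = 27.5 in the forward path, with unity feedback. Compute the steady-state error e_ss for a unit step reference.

0

The open loop G_c(s)G_p(s) has a pole at the origin (type 1), so the static position error constant is infinite and e_ss = 1/(1+∞) = 0.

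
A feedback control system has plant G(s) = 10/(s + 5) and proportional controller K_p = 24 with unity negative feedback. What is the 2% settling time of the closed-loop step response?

T_s ≈ 0.0163 s

Closed-loop transfer function: T(s) = K_p·G(s)/(1 + K_p·G(s)) = 240/(s + 5 + 240) = 240/(s + 245).
Time constant τ = 1/245 = 0.004082 s, so the 2% settling time is about 4τ = 0.0163 s.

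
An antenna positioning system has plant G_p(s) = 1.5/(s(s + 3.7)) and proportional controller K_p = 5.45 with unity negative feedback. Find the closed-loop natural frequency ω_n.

With unity feedback the closed-loop characteristic equation is s² + 3.7s + 5.45·1.5 = s² + 3.7s + 8.175 = 0.
Matching s² + 2ζω_n s + ω_n²: ω_n = √8.175 = 2.859 rad/s and 2ζω_n = 3.7, so ζ = 3.7/(2·2.859) = 0.647.

ω_n = 2.86 rad/s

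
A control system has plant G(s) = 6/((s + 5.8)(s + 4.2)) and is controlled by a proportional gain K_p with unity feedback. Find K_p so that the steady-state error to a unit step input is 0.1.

K_p = 36.5

For a type-0 loop with proportional control, e_ss = 1/(1 + K_p·G(0)).
G(0) = 0.2463. Require 1/(1 + K_p·0.2463) = 0.1, so 1 + 0.2463·K_p = 10.
K_p = (10 − 1)/0.2463 = 36.5.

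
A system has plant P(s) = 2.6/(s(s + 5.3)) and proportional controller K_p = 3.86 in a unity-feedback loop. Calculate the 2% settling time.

From 1 + K_pP(s) = 0: s² + 5.3s + 10.04 = 0 ⇒ ω_n = 3.168, ζ = 0.8365.
2% settling time T_s ≈ 4/(ζω_n) = 4/2.65 = 1.51 s.

T_s ≈ 1.51 s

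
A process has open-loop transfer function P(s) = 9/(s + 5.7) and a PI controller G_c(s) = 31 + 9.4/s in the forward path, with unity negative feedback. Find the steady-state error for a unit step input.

0

The open loop G_c(s)P(s) has a pole at the origin (type 1), so the static position error constant is infinite and e_ss = 1/(1+∞) = 0.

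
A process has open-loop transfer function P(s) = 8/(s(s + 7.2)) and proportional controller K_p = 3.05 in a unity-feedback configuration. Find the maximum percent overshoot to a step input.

3.53%

From 1 + K_pP(s) = 0: s² + 7.2s + 24.4 = 0 ⇒ ω_n = 4.94, ζ = 0.7288.
%OS = 100·exp(−πζ/√(1−ζ²)) = 100·exp(−π·0.7288/√0.4689) = 3.53%.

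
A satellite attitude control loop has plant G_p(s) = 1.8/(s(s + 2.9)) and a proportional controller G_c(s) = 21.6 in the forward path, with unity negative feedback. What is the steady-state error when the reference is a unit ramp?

The loop has one pole at the origin (type 1). Velocity error constant K_v = lim_{s→0} s·G_c(s)G_p(s) = 21.6·1.8/2.9 = 13.41.
Steady-state error to a unit ramp: e_ss = 1/K_v = 0.0746.

0.0746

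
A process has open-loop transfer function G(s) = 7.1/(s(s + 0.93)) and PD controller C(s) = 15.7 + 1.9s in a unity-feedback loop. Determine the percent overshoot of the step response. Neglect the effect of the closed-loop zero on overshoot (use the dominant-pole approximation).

Forward path: (15.7 + 1.9s)·7.1/(s(s+0.93)). The closed-loop characteristic equation is s² + (0.93 + 7.1·1.9)s + 7.1·15.7 = 0.
That is s² + 14.42s + 111.5 = 0, so ω_n = 10.56 rad/s and ζ = 14.42/(2·10.56) = 0.6829.
%OS = 100·exp(−πζ/√(1−ζ²)) = 5.3%.

5.3%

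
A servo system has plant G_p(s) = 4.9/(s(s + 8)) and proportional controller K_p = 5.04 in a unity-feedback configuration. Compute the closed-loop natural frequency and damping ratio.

ω_n = 4.97 rad/s, ζ = 0.805

With unity feedback the closed-loop characteristic equation is s² + 8s + 5.04·4.9 = s² + 8s + 24.7 = 0.
So ω_n² = 24.7 ⇒ ω_n = 4.97 rad/s, and ζ = 8/(2ω_n) = 0.805.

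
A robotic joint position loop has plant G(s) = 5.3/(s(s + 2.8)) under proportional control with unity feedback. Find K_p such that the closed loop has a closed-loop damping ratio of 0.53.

Closed-loop characteristic equation: s² + 2.8s + K_p·5.3 = 0.
So ω_n = √(5.3K_p) and 2ζω_n = 2.8, giving ζ = 2.8/(2√(5.3K_p)).
Setting ζ = 0.53: √(5.3K_p) = 2.8/(2·0.53) = 2.642, so K_p = 6.978/5.3 = 1.32.

K_p = 1.32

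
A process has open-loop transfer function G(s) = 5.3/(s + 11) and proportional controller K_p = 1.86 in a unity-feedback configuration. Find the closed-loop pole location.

s = -20.86

Closed-loop transfer function: T(s) = K_p·G(s)/(1 + K_p·G(s)) = 9.858/(s + 11 + 9.858) = 9.858/(s + 20.86).
The closed-loop pole is at s = −20.86.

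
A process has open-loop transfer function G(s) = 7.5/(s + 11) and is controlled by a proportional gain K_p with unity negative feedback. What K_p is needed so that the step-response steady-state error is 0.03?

The loop is type 0, so e_ss(step) = 1/(1 + K_pos) with K_pos = K_p·G(0).
G(0) = 0.6818. Require 1/(1 + K_p·0.6818) = 0.03, so 1 + 0.6818·K_p = 33.33.
K_p = (33.33 − 1)/0.6818 = 47.4.

K_p = 47.4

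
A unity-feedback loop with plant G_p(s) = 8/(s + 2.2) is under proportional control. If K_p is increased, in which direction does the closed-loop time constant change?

Closed-loop pole is at s = −(2.2+K_p·8); larger K_p moves it further left, so τ = 1/(2.2+K_p·8) decreases.

decrease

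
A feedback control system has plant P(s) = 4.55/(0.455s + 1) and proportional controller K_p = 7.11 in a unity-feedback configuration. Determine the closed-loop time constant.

Closed loop: T(s) = K_p·P/(1+K_p·P) = 32.35/(0.455s + 1 + 32.35), with pole at s = −(1 + 32.35)/0.455 = −73.3.
Closed-loop time constant τ = 1/73.3 = 0.0136 s.

τ = 0.0136 s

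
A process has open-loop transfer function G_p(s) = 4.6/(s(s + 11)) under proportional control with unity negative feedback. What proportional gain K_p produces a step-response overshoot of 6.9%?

K_p = 15.7

From %OS = 100·exp(−πζ/√(1−ζ²)) = 6.9%, ζ = −ln(0.069)/√(π²+ln²(0.069)) = 0.6481.
Characteristic equation s² + 11s + 4.6K_p = 0 gives ζ = 11/(2√(4.6K_p)).
Setting ζ = 0.6481: √(4.6K_p) = 11/(2·0.6481) = 8.486, so K_p = 72.02/4.6 = 15.7.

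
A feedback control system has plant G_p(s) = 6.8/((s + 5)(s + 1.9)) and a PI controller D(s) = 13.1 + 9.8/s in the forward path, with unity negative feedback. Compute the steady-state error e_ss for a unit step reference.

0

The open loop D(s)G_p(s) has a pole at the origin (type 1), so the static position error constant is infinite and e_ss = 1/(1+∞) = 0.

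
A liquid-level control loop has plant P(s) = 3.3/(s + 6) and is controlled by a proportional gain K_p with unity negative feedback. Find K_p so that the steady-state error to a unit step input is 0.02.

For a type-0 loop with proportional control, e_ss = 1/(1 + K_p·P(0)).
P(0) = 0.55. Require 1/(1 + K_p·0.55) = 0.02, so 1 + 0.55·K_p = 50.
K_p = (50 − 1)/0.55 = 89.1.

K_p = 89.1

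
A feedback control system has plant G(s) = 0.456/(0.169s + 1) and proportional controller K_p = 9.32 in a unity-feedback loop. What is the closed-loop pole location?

s = -31.06

Closed loop: T(s) = K_p·G/(1+K_p·G) = 4.25/(0.169s + 1 + 4.25), with pole at s = −(1 + 4.25)/0.169 = −31.06.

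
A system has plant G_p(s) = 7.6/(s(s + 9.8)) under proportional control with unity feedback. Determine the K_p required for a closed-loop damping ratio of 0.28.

Closed-loop characteristic equation: s² + 9.8s + K_p·7.6 = 0.
So ω_n = √(7.6K_p) and 2ζω_n = 9.8, giving ζ = 9.8/(2√(7.6K_p)).
Setting ζ = 0.28: √(7.6K_p) = 9.8/(2·0.28) = 17.5, so K_p = 306.2/7.6 = 40.3.

K_p = 40.3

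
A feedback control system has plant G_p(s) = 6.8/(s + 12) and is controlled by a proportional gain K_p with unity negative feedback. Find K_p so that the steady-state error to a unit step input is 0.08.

The loop is type 0, so e_ss(step) = 1/(1 + K_pos) with K_pos = K_p·G_p(0).
G_p(0) = 0.5667. Require 1/(1 + K_p·0.5667) = 0.08, so 1 + 0.5667·K_p = 12.5.
K_p = (12.5 − 1)/0.5667 = 20.3.

K_p = 20.3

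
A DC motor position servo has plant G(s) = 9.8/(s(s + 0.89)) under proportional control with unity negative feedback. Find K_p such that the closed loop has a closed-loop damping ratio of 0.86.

Closed-loop characteristic equation: s² + 0.89s + K_p·9.8 = 0.
So ω_n = √(9.8K_p) and 2ζω_n = 0.89, giving ζ = 0.89/(2√(9.8K_p)).
Setting ζ = 0.86: √(9.8K_p) = 0.89/(2·0.86) = 0.5174, so K_p = 0.2677/9.8 = 0.0273.

K_p = 0.0273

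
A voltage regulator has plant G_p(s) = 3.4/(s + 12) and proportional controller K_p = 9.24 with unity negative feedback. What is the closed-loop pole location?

s = -43.42

Closed-loop transfer function: T(s) = K_p·G_p(s)/(1 + K_p·G_p(s)) = 31.42/(s + 12 + 31.42) = 31.42/(s + 43.42).
The closed-loop pole is at s = −43.42.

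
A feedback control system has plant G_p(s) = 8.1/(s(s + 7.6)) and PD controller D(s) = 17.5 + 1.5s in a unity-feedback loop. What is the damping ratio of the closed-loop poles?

ζ = 0.829

Forward path: (17.5 + 1.5s)·8.1/(s(s+7.6)). The closed-loop characteristic equation is s² + (7.6 + 8.1·1.5)s + 8.1·17.5 = 0.
That is s² + 19.75s + 141.8 = 0, so ω_n = 11.91 rad/s and ζ = 19.75/(2·11.91) = 0.8294.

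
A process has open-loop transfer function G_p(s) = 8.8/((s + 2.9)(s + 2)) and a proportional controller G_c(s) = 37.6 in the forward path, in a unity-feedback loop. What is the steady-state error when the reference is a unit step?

The loop is type 0. Static position error constant K_pos = G_c(0)·G_p(0) = 37.6·1.517 = 57.05.
Steady-state error to a unit step: e_ss = 1/(1+K_pos) = 1/58.05 = 0.0172.

0.0172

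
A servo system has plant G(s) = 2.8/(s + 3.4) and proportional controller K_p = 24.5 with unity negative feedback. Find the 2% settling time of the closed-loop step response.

Closed-loop transfer function: T(s) = K_p·G(s)/(1 + K_p·G(s)) = 68.6/(s + 3.4 + 68.6) = 68.6/(s + 72).
Time constant τ = 1/72 = 0.01389 s, so the 2% settling time is about 4τ = 0.0556 s.

T_s ≈ 0.0556 s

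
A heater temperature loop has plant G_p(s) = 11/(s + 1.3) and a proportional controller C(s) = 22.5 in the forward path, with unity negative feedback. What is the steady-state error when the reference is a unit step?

0.00523

The loop is type 0. Static position error constant K_pos = C(0)·G_p(0) = 22.5·8.462 = 190.4.
Steady-state error to a unit step: e_ss = 1/(1+K_pos) = 1/191.4 = 0.00523.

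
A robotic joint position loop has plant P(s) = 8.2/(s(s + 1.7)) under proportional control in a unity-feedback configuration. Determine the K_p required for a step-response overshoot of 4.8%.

K_p = 0.182

From %OS = 100·exp(−πζ/√(1−ζ²)) = 4.8%, ζ = −ln(0.048)/√(π²+ln²(0.048)) = 0.695.
Characteristic equation s² + 1.7s + 8.2K_p = 0 gives ζ = 1.7/(2√(8.2K_p)).
Setting ζ = 0.695: √(8.2K_p) = 1.7/(2·0.695) = 1.223, so K_p = 1.496/8.2 = 0.182.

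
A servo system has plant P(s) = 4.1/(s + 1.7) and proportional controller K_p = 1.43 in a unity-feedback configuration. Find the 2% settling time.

T_s ≈ 0.529 s

Closed-loop transfer function: T(s) = K_p·P(s)/(1 + K_p·P(s)) = 5.863/(s + 1.7 + 5.863) = 5.863/(s + 7.563).
Time constant τ = 1/7.563 = 0.1322 s, so the 2% settling time is about 4τ = 0.529 s.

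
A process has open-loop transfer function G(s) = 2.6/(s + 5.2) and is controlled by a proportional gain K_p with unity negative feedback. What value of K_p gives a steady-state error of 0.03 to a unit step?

For a type-0 loop with proportional control, e_ss = 1/(1 + K_p·G(0)).
G(0) = 0.5. Require 1/(1 + K_p·0.5) = 0.03, so 1 + 0.5·K_p = 33.33.
K_p = (33.33 − 1)/0.5 = 64.7.

K_p = 64.7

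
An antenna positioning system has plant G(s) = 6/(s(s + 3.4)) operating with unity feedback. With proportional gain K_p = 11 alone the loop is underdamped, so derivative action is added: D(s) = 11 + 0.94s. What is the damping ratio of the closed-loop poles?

Forward path: (11 + 0.94s)·6/(s(s+3.4)). The closed-loop characteristic equation is s² + (3.4 + 6·0.94)s + 6·11 = 0.
That is s² + 9.04s + 66 = 0, so ω_n = 8.124 rad/s and ζ = 9.04/(2·8.124) = 0.5564.

ζ = 0.556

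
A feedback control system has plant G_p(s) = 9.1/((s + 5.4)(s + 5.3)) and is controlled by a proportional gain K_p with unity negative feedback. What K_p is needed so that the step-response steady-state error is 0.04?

K_p = 75.5

For a type-0 loop with proportional control, e_ss = 1/(1 + K_p·G_p(0)).
G_p(0) = 0.318. Require 1/(1 + K_p·0.318) = 0.04, so 1 + 0.318·K_p = 25.
K_p = (25 − 1)/0.318 = 75.5.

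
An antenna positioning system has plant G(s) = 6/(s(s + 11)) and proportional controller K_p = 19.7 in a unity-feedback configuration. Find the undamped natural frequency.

ω_n = 10.9 rad/s

The closed-loop denominator is s(s+11) + 19.7·6 = s² + 11s + 118.2.
So ω_n² = 118.2 ⇒ ω_n = 10.87 rad/s, and ζ = 11/(2ω_n) = 0.506.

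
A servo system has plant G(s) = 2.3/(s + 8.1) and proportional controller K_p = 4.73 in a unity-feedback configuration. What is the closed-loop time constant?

Closed-loop transfer function: T(s) = K_p·G(s)/(1 + K_p·G(s)) = 10.88/(s + 8.1 + 10.88) = 10.88/(s + 18.98).
Time constant τ = 1/18.98 = 0.0527 s.

τ = 0.0527 s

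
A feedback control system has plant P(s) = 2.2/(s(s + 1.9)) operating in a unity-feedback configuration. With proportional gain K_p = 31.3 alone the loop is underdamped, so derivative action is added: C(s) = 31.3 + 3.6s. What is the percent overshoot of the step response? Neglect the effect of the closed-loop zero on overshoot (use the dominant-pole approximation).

9.97%

Forward path: (31.3 + 3.6s)·2.2/(s(s+1.9)). The closed-loop characteristic equation is s² + (1.9 + 2.2·3.6)s + 2.2·31.3 = 0.
That is s² + 9.82s + 68.86 = 0, so ω_n = 8.298 rad/s and ζ = 9.82/(2·8.298) = 0.5917.
%OS = 100·exp(−πζ/√(1−ζ²)) = 9.97%.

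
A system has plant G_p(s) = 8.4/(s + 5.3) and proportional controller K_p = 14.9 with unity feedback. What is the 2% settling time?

T_s ≈ 0.0307 s

Closed-loop transfer function: T(s) = K_p·G_p(s)/(1 + K_p·G_p(s)) = 125.2/(s + 5.3 + 125.2) = 125.2/(s + 130.5).
Time constant τ = 1/130.5 = 0.007665 s, so the 2% settling time is about 4τ = 0.0307 s.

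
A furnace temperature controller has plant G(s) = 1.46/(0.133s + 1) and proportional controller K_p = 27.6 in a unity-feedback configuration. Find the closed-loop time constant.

Closed loop: T(s) = K_p·G/(1+K_p·G) = 40.3/(0.133s + 1 + 40.3), with pole at s = −(1 + 40.3)/0.133 = −310.5.
Closed-loop time constant τ = 1/310.5 = 0.00322 s.

τ = 0.00322 s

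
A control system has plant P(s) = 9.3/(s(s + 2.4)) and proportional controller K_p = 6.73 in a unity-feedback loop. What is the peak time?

T_p = 0.402 s

Closed-loop characteristic equation: s² + 2.4s + 62.59 = 0, so ω_n = 7.911 rad/s and ζ = 2.4/(2·7.911) = 0.1517.
Damped frequency ω_d = ω_n√(1−ζ²) = 7.82 rad/s, so peak time T_p = π/ω_d = 0.402 s.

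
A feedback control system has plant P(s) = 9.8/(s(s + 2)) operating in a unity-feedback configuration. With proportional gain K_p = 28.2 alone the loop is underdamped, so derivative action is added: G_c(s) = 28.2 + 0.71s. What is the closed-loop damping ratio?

Forward path: (28.2 + 0.71s)·9.8/(s(s+2)). The closed-loop characteristic equation is s² + (2 + 9.8·0.71)s + 9.8·28.2 = 0.
That is s² + 8.958s + 276.4 = 0, so ω_n = 16.62 rad/s and ζ = 8.958/(2·16.62) = 0.2694.

ζ = 0.269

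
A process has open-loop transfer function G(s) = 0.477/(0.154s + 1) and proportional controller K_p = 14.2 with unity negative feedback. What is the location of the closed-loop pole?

Closed loop: T(s) = K_p·G/(1+K_p·G) = 6.773/(0.154s + 1 + 6.773), with pole at s = −(1 + 6.773)/0.154 = −50.48.

s = -50.48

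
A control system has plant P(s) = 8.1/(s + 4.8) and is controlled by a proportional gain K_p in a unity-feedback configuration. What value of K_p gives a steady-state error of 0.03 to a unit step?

For a type-0 loop with proportional control, e_ss = 1/(1 + K_p·P(0)).
P(0) = 1.688. Require 1/(1 + K_p·1.688) = 0.03, so 1 + 1.688·K_p = 33.33.
K_p = (33.33 − 1)/1.688 = 19.2.

K_p = 19.2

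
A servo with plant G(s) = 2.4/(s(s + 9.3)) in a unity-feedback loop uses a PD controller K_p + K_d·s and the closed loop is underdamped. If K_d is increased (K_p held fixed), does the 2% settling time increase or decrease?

decrease

Characteristic equation s² + (9.3 + 2.4K_d)s + 2.4K_p = 0: raising K_d increases ζω_n = (9.3+2.4K_d)/2 while the loop stays underdamped, so T_s ≈ 4/(ζω_n) decreases.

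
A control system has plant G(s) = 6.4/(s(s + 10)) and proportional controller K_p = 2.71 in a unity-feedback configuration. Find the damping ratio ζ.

ζ = 1.2

The closed-loop denominator is s(s+10) + 2.71·6.4 = s² + 10s + 17.34.
Matching s² + 2ζω_n s + ω_n²: ω_n = √17.34 = 4.165 rad/s and 2ζω_n = 10, so ζ = 10/(2·4.165) = 1.2.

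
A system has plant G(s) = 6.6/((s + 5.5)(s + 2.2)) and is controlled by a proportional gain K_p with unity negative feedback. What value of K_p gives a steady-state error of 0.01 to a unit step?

K_p = 182

Steady-state error for a unit step on this type-0 loop is 1/(1 + K_p·G(0)).
G(0) = 0.5455. Require 1/(1 + K_p·0.5455) = 0.01, so 1 + 0.5455·K_p = 100.
K_p = (100 − 1)/0.5455 = 182.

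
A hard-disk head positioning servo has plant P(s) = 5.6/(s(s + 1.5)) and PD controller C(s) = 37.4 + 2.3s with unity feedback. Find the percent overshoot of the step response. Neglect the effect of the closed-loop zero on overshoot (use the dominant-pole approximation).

Forward path: (37.4 + 2.3s)·5.6/(s(s+1.5)). The closed-loop characteristic equation is s² + (1.5 + 5.6·2.3)s + 5.6·37.4 = 0.
That is s² + 14.38s + 209.4 = 0, so ω_n = 14.47 rad/s and ζ = 14.38/(2·14.47) = 0.4968.
%OS = 100·exp(−πζ/√(1−ζ²)) = 16.6%.

16.6%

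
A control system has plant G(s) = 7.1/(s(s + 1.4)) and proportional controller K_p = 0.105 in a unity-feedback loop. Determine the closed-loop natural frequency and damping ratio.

With unity feedback the closed-loop characteristic equation is s² + 1.4s + 0.105·7.1 = s² + 1.4s + 0.7455 = 0.
So ω_n² = 0.7455 ⇒ ω_n = 0.8634 rad/s, and ζ = 1.4/(2ω_n) = 0.811.

ω_n = 0.863 rad/s, ζ = 0.811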